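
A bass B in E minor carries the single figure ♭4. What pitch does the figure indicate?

Counting 3 letter steps above B lands on E; in E minor, that letter is E.
The b4 figure lowers it a semitone, giving Eb.

Eb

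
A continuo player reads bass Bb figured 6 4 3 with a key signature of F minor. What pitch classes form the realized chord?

A third above Bb in this key is Db.
A fourth above Bb in this key is Eb.
A sixth above Bb in this key is G.
Together with the bass Bb, this spells Eb dominant seventh in second inversion.

Bb, Db, Eb, G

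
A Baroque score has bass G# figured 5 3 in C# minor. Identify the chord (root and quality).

The figures 5 3 indicate a triad in root position.
In root position the bass is the root, so the root is G#.
The chord tones are G#, B, D#, giving G# minor.

G# minor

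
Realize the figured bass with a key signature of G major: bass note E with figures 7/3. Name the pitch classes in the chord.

E, G, B, D

The written figures 7/3 are shorthand for 7/5/3: the 5 is implied.
A third above E in this key is G.
A fifth above E in this key is B.
A seventh above E in this key is D.
Together with the bass E, this spells E minor seventh in root position.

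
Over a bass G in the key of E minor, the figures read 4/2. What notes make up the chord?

G, A, C, E

The written figures 4/2 are shorthand for 6/4/2: the 6 is implied.
A second above G in this key is A.
A fourth above G in this key is C.
A sixth above G in this key is E.
Together with the bass G, this spells A minor seventh in third inversion.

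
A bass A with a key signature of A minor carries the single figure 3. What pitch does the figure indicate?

C

Counting 2 letter steps above A lands on C; in A minor, that letter is C.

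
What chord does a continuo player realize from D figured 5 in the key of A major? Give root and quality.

The figures 5 indicate a triad in root position.
In root position the bass is the root, so the root is D.
The chord tones are D, F#, A, giving D major.

D major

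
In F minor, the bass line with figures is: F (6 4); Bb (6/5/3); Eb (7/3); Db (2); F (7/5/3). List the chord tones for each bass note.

F (6/4): F, Bb, Db.
Bb (6/5/3): Bb, Db, F, G.
Eb (7/5/3): Eb, G, Bb, Db.
Db (6/4/2): Db, Eb, G, Bb.
F (7/5/3): F, Ab, C, Eb.

F, Bb, Db | Bb, Db, F, G | Eb, G, Bb, Db | Db, Eb, G, Bb | F, Ab, C, Eb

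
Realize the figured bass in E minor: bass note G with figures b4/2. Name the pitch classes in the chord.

G, A, Cb, E

The written figures b4/2 are shorthand for 6/4/2: the 6 is implied.
A second above G in this key is A.
A fourth above G in this key is C, lowered to Cb by the flat.
A sixth above G in this key is E.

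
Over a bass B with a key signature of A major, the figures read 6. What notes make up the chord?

The written figures 6 are shorthand for 6/3: the 3 is implied.
A third above B in this key is D.
A sixth above B in this key is G#.
Together with the bass B, this spells G# diminished in first inversion.

B, D, G#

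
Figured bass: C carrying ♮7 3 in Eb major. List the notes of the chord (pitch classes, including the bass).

C, Eb, G, B

The written figures ♮7 3 are shorthand for 7/5/3: the 5 is implied.
A third above C in this key is Eb.
A fifth above C in this key is G.
A seventh above C in this key is Bb, made natural (B) by the ♮ figure.
Together with the bass C, this spells C minor-major seventh in root position.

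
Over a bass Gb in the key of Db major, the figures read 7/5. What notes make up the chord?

Gb, Bb, Db, F

The written figures 7/5 are shorthand for 7/5/3: the 3 is implied.
A third above Gb in this key is Bb.
A fifth above Gb in this key is Db.
A seventh above Gb in this key is F.
Together with the bass Gb, this spells Gb major seventh in root position.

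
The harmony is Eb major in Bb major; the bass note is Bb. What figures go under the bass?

Bb is the fifth of Eb major, so the chord is in second inversion.
A triad in second inversion is figured 6/4, conventionally abbreviated 6/4.

6/4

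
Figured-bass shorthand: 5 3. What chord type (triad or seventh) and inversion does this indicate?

triad, root position

Intervals of 5/3 above the bass form a triad; the bass is the root, so this is root position.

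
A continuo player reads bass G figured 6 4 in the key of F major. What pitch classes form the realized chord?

G, C, E

A fourth above G in this key is C.
A sixth above G in this key is E.
Together with the bass G, this spells C major in second inversion.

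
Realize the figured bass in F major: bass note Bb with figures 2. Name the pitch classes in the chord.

Bb, C, E, G

The written figures 2 are shorthand for 6/4/2: the 6/4 are implied.
A second above Bb in this key is C.
A fourth above Bb in this key is E.
A sixth above Bb in this key is G.
Together with the bass Bb, this spells C dominant seventh in third inversion.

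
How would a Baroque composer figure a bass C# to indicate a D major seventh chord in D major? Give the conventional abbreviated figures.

C# is the seventh of D major seventh, so the chord is in third inversion.
A seventh chord in third inversion is figured 6/4/2, conventionally abbreviated 4/2.

4/2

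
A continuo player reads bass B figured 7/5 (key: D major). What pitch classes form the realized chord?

B, D, F#, A

The written figures 7/5 are shorthand for 7/5/3: the 3 is implied.
A third above B in this key is D.
A fifth above B in this key is F#.
A seventh above B in this key is A.
Together with the bass B, this spells B minor seventh in root position.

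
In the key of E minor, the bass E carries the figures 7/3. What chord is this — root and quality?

The figures 7/3 indicate a seventh chord in root position.
In root position the bass is the root, so the root is E.
The chord tones are E, G, B, D, giving E minor seventh.

E minor seventh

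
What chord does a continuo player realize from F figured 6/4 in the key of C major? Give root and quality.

B diminished

The figures 6/4 indicate a triad in second inversion.
In second inversion the root lies a fourth above the bass: a fourth above F in C major is B.
The chord tones are F, B, D, giving B diminished.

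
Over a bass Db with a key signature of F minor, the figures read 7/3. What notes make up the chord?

Db, F, Ab, C

The written figures 7/3 are shorthand for 7/5/3: the 5 is implied.
A third above Db in this key is F.
A fifth above Db in this key is Ab.
A seventh above Db in this key is C.
Together with the bass Db, this spells Db major seventh in root position.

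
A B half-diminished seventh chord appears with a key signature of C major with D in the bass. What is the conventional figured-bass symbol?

D is the third of B half-diminished seventh, so the chord is in first inversion.
A seventh chord in first inversion is figured 6/5/3, conventionally abbreviated 6/5.

6/5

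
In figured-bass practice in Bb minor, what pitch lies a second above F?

Counting 1 letter step above F lands on G; in Bb minor, that letter is Gb.

Gb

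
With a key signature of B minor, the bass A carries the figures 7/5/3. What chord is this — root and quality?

The figures 7/5/3 indicate a seventh chord in root position.
In root position the bass is the root, so the root is A.
The chord tones are A, C#, E, G, giving A dominant seventh.

A dominant seventh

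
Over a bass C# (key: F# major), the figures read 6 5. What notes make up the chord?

The written figures 6 5 are shorthand for 6/5/3: the 3 is implied.
A third above C# in this key is E#.
A fifth above C# in this key is G#.
A sixth above C# in this key is A#.
Together with the bass C#, this spells A# minor seventh in first inversion.

C#, E#, G#, A#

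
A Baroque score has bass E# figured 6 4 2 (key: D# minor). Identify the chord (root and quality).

F# major seventh

The figures 6 4 2 indicate a seventh chord in third inversion.
In third inversion the root lies a second above the bass: a second above E# in D# minor is F#.
The chord tones are E#, F#, A#, C#, giving F# major seventh.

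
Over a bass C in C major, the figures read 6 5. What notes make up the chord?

C, E, G, A

The written figures 6 5 are shorthand for 6/5/3: the 3 is implied.
A third above C in this key is E.
A fifth above C in this key is G.
A sixth above C in this key is A.
Together with the bass C, this spells A minor seventh in first inversion.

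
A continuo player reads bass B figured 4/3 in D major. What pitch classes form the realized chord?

The written figures 4/3 are shorthand for 6/4/3: the 6 is implied.
A third above B in this key is D.
A fourth above B in this key is E.
A sixth above B in this key is G.
Together with the bass B, this spells E minor seventh in second inversion.

B, D, E, G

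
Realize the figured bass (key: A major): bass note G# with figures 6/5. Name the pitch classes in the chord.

The written figures 6/5 are shorthand for 6/5/3: the 3 is implied.
A third above G# in this key is B.
A fifth above G# in this key is D.
A sixth above G# in this key is E.
Together with the bass G#, this spells E dominant seventh in first inversion.

G#, B, D, E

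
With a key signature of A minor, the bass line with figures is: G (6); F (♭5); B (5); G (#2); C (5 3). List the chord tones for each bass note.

G (6/3): G, B, E.
F (b5/3): F, A, Cb.
B (5/3): B, D, F.
G (6/4/#2): G, A#, C, E.
C (5/3): C, E, G.

G, B, E | F, A, Cb | B, D, F | G, A#, C, E | C, E, G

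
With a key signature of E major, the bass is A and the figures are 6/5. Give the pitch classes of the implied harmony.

A, C#, E, F#

The written figures 6/5 are shorthand for 6/5/3: the 3 is implied.
A third above A in this key is C#.
A fifth above A in this key is E.
A sixth above A in this key is F#.
Together with the bass A, this spells F# minor seventh in first inversion.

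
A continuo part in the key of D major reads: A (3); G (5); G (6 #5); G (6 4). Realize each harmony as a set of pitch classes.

A, C#, E | G, B, D | G, B, D#, E | G, C#, E

A (5/3): A, C#, E.
G (5/3): G, B, D.
G (6/#5/3): G, B, D#, E.
G (6/4): G, C#, E.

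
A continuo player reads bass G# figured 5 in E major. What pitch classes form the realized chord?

G#, B, D#

The written figures 5 are shorthand for 5/3: the 3 is implied.
A third above G# in this key is B.
A fifth above G# in this key is D#.
Together with the bass G#, this spells G# minor in root position.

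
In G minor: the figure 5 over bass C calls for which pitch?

G

Counting 4 letter steps above C lands on G; in G minor, that letter is G.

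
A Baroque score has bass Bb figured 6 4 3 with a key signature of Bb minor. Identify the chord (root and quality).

The figures 6 4 3 indicate a seventh chord in second inversion.
In second inversion the root lies a fourth above the bass: a fourth above Bb in Bb minor is Eb.
The chord tones are Bb, Db, Eb, Gb, giving Eb minor seventh.

Eb minor seventh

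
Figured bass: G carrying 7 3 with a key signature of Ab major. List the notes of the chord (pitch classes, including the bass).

The written figures 7 3 are shorthand for 7/5/3: the 5 is implied.
A third above G in this key is Bb.
A fifth above G in this key is Db.
A seventh above G in this key is F.
Together with the bass G, this spells G half-diminished seventh in root position.

G, Bb, Db, F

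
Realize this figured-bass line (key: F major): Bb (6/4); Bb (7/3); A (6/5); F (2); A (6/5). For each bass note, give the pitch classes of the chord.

Bb, E, G | Bb, D, F, A | A, C, E, F | F, G, Bb, D | A, C, E, F

Bb (6/4): Bb, E, G.
Bb (7/5/3): Bb, D, F, A.
A (6/5/3): A, C, E, F.
F (6/4/2): F, G, Bb, D.
A (6/5/3): A, C, E, F.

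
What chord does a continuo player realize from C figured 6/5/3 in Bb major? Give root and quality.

The figures 6/5/3 indicate a seventh chord in first inversion.
In first inversion the root lies a sixth above the bass: a sixth above C in Bb major is A.
The chord tones are C, Eb, G, A, giving A half-diminished seventh.

A half-diminished seventh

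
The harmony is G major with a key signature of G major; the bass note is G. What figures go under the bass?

G is the root of G major, so the chord is in root position.
A triad in root position is figured 5/3, conventionally abbreviated (no figures — root-position triad).

no figures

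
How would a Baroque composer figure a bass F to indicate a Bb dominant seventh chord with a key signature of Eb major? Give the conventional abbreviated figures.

F is the fifth of Bb dominant seventh, so the chord is in second inversion.
A seventh chord in second inversion is figured 6/4/3, conventionally abbreviated 4/3.

4/3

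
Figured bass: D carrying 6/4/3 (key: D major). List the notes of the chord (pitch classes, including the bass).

D, F#, G, B

A third above D in this key is F#.
A fourth above D in this key is G.
A sixth above D in this key is B.
Together with the bass D, this spells G major seventh in second inversion.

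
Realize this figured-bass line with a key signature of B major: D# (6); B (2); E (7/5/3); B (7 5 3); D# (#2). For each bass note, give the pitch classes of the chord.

D#, F#, B | B, C#, E, G# | E, G#, B, D# | B, D#, F#, A# | D#, E#, G#, B

D# (6/3): D#, F#, B.
B (6/4/2): B, C#, E, G#.
E (7/5/3): E, G#, B, D#.
B (7/5/3): B, D#, F#, A#.
D# (6/4/#2): D#, E#, G#, B.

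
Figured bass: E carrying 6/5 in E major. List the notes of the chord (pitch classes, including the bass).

The written figures 6/5 are shorthand for 6/5/3: the 3 is implied.
A third above E in this key is G#.
A fifth above E in this key is B.
A sixth above E in this key is C#.
Together with the bass E, this spells C# minor seventh in first inversion.

E, G#, B, C#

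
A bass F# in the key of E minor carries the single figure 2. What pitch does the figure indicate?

Counting 1 letter step above F# lands on G; in E minor, that letter is G.

G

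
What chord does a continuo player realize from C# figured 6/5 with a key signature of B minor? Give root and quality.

A dominant seventh

The figures 6/5 indicate a seventh chord in first inversion.
In first inversion the root lies a sixth above the bass: a sixth above C# in B minor is A.
The chord tones are C#, E, G, A, giving A dominant seventh.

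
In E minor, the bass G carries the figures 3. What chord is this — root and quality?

G major

The figures 3 indicate a triad in root position.
In root position the bass is the root, so the root is G.
The chord tones are G, B, D, giving G major.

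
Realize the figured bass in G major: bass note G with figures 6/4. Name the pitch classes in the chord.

A fourth above G in this key is C.
A sixth above G in this key is E.
Together with the bass G, this spells C major in second inversion.

G, C, E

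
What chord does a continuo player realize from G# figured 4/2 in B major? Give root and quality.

A# half-diminished seventh

The figures 4/2 indicate a seventh chord in third inversion.
In third inversion the root lies a second above the bass: a second above G# in B major is A#.
The chord tones are G#, A#, C#, E, giving A# half-diminished seventh.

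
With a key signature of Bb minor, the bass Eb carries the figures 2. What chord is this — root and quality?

The figures 2 indicate a seventh chord in third inversion.
In third inversion the root lies a second above the bass: a second above Eb in Bb minor is F.
The chord tones are Eb, F, Ab, C, giving F minor seventh.

F minor seventh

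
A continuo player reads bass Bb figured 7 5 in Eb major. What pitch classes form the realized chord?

Bb, D, F, Ab

The written figures 7 5 are shorthand for 7/5/3: the 3 is implied.
A third above Bb in this key is D.
A fifth above Bb in this key is F.
A seventh above Bb in this key is Ab.
Together with the bass Bb, this spells Bb dominant seventh in root position.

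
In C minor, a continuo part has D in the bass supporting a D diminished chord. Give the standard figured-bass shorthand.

no figures

D is the root of D diminished, so the chord is in root position.
A triad in root position is figured 5/3, conventionally abbreviated (no figures — root-position triad).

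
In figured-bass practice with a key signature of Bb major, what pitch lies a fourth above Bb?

Eb

Counting 3 letter steps above Bb lands on E; in Bb major, that letter is Eb.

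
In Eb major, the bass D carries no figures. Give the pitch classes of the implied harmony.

D, F, Ab

An unfigured bass implies 5/3.
A third above D in this key is F.
A fifth above D in this key is Ab.
Together with the bass D, this spells D diminished in root position.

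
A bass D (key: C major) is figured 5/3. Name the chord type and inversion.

Intervals of 5/3 above the bass form a triad; the bass is the root, so this is root position.

triad, root position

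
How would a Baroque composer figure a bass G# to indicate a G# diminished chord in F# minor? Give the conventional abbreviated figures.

no figures

G# is the root of G# diminished, so the chord is in root position.
A triad in root position is figured 5/3, conventionally abbreviated (no figures — root-position triad).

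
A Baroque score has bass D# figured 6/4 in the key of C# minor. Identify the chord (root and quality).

G# minor

The figures 6/4 indicate a triad in second inversion.
In second inversion the root lies a fourth above the bass: a fourth above D# in C# minor is G#.
The chord tones are D#, G#, B, giving G# minor.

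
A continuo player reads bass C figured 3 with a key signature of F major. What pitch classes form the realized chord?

C, E, G

The written figures 3 are shorthand for 5/3: the 5 is implied.
A third above C in this key is E.
A fifth above C in this key is G.
Together with the bass C, this spells C major in root position.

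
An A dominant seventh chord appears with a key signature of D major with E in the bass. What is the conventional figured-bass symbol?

4/3

E is the fifth of A dominant seventh, so the chord is in second inversion.
A seventh chord in second inversion is figured 6/4/3, conventionally abbreviated 4/3.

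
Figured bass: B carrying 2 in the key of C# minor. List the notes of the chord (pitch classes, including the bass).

B, C#, E, G#

The written figures 2 are shorthand for 6/4/2: the 6/4 are implied.
A second above B in this key is C#.
A fourth above B in this key is E.
A sixth above B in this key is G#.
Together with the bass B, this spells C# minor seventh in third inversion.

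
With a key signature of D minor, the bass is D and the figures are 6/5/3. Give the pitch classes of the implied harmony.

A third above D in this key is F.
A fifth above D in this key is A.
A sixth above D in this key is Bb.
Together with the bass D, this spells Bb major seventh in first inversion.

D, F, A, Bb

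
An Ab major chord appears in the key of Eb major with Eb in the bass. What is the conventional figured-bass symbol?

6/4

Eb is the fifth of Ab major, so the chord is in second inversion.
A triad in second inversion is figured 6/4, conventionally abbreviated 6/4.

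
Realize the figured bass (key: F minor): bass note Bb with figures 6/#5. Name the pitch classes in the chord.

The written figures 6/#5 are shorthand for 6/5/3: the 3 is implied.
A third above Bb in this key is Db.
A fifth above Bb in this key is F, raised to F# by the sharp.
A sixth above Bb in this key is G.

Bb, Db, F#, G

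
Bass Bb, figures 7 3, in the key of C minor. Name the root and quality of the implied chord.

The figures 7 3 indicate a seventh chord in root position.
In root position the bass is the root, so the root is Bb.
The chord tones are Bb, D, F, Ab, giving Bb dominant seventh.

Bb dominant seventh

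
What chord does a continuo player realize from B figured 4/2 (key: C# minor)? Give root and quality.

C# minor seventh

The figures 4/2 indicate a seventh chord in third inversion.
In third inversion the root lies a second above the bass: a second above B in C# minor is C#.
The chord tones are B, C#, E, G#, giving C# minor seventh.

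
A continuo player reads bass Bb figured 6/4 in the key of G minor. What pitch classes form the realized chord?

A fourth above Bb in this key is Eb.
A sixth above Bb in this key is G.
Together with the bass Bb, this spells Eb major in second inversion.

Bb, Eb, G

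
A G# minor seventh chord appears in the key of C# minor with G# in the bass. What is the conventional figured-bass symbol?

7

G# is the root of G# minor seventh, so the chord is in root position.
A seventh chord in root position is figured 7/5/3, conventionally abbreviated 7.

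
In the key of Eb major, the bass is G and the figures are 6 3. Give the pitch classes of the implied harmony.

A third above G in this key is Bb.
A sixth above G in this key is Eb.
Together with the bass G, this spells Eb major in first inversion.

G, Bb, Eb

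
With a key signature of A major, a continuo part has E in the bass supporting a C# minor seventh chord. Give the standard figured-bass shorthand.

6/5

E is the third of C# minor seventh, so the chord is in first inversion.
A seventh chord in first inversion is figured 6/5/3, conventionally abbreviated 6/5.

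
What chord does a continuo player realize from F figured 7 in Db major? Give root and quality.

The figures 7 indicate a seventh chord in root position.
In root position the bass is the root, so the root is F.
The chord tones are F, Ab, C, Eb, giving F minor seventh.

F minor seventh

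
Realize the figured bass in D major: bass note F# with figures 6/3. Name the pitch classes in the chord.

F#, A, D

A third above F# in this key is A.
A sixth above F# in this key is D.
Together with the bass F#, this spells D major in first inversion.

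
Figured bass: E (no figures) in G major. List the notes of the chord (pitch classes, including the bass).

An unfigured bass implies 5/3.
A third above E in this key is G.
A fifth above E in this key is B.
Together with the bass E, this spells E minor in root position.

E, G, B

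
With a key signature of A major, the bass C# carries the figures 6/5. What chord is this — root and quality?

A major seventh

The figures 6/5 indicate a seventh chord in first inversion.
In first inversion the root lies a sixth above the bass: a sixth above C# in A major is A.
The chord tones are C#, E, G#, A, giving A major seventh.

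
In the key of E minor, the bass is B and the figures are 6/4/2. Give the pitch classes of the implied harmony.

A second above B in this key is C.
A fourth above B in this key is E.
A sixth above B in this key is G.
Together with the bass B, this spells C major seventh in third inversion.

B, C, E, G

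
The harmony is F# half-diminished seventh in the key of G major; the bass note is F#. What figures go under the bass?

F# is the root of F# half-diminished seventh, so the chord is in root position.
A seventh chord in root position is figured 7/5/3, conventionally abbreviated 7.

7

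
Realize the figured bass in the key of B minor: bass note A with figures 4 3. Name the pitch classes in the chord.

The written figures 4 3 are shorthand for 6/4/3: the 6 is implied.
A third above A in this key is C#.
A fourth above A in this key is D.
A sixth above A in this key is F#.
Together with the bass A, this spells D major seventh in second inversion.

A, C#, D, F#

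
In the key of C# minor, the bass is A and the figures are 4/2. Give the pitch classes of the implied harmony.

A, B, D#, F#

The written figures 4/2 are shorthand for 6/4/2: the 6 is implied.
A second above A in this key is B.
A fourth above A in this key is D#.
A sixth above A in this key is F#.
Together with the bass A, this spells B dominant seventh in third inversion.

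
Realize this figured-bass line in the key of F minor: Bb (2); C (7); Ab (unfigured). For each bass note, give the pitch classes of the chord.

Bb (6/4/2): Bb, C, Eb, G.
C (7/5/3): C, Eb, G, Bb.
Ab (5/3): Ab, C, Eb.

Bb, C, Eb, G | C, Eb, G, Bb | Ab, C, Eb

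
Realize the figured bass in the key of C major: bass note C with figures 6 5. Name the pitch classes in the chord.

C, E, G, A

The written figures 6 5 are shorthand for 6/5/3: the 3 is implied.
A third above C in this key is E.
A fifth above C in this key is G.
A sixth above C in this key is A.
Together with the bass C, this spells A minor seventh in first inversion.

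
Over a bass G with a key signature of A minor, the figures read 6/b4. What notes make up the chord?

G, Cb, E

A fourth above G in this key is C, lowered to Cb by the flat.
A sixth above G in this key is E.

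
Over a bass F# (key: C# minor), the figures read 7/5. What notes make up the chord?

The written figures 7/5 are shorthand for 7/5/3: the 3 is implied.
A third above F# in this key is A.
A fifth above F# in this key is C#.
A seventh above F# in this key is E.
Together with the bass F#, this spells F# minor seventh in root position.

F#, A, C#, E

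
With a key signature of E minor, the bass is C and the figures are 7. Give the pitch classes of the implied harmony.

C, E, G, B

The written figures 7 are shorthand for 7/5/3: the 5/3 are implied.
A third above C in this key is E.
A fifth above C in this key is G.
A seventh above C in this key is B.
Together with the bass C, this spells C major seventh in root position.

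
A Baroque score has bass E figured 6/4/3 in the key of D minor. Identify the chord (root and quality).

A minor seventh

The figures 6/4/3 indicate a seventh chord in second inversion.
In second inversion the root lies a fourth above the bass: a fourth above E in D minor is A.
The chord tones are E, G, A, C, giving A minor seventh.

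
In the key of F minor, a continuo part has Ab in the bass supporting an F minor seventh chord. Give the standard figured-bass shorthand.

Ab is the third of F minor seventh, so the chord is in first inversion.
A seventh chord in first inversion is figured 6/5/3, conventionally abbreviated 6/5.

6/5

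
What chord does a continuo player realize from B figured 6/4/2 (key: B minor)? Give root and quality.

C# half-diminished seventh

The figures 6/4/2 indicate a seventh chord in third inversion.
In third inversion the root lies a second above the bass: a second above B in B minor is C#.
The chord tones are B, C#, E, G, giving C# half-diminished seventh.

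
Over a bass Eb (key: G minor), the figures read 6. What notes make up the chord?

The written figures 6 are shorthand for 6/3: the 3 is implied.
A third above Eb in this key is G.
A sixth above Eb in this key is C.
Together with the bass Eb, this spells C minor in first inversion.

Eb, G, C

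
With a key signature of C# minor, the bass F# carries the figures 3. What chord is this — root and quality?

F# minor

The figures 3 indicate a triad in root position.
In root position the bass is the root, so the root is F#.
The chord tones are F#, A, C#, giving F# minor.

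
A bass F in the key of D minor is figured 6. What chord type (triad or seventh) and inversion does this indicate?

triad, first inversion

6 is shorthand for 6/3.
Intervals of 6/3 above the bass form a triad; the bass is the third, so this is first inversion.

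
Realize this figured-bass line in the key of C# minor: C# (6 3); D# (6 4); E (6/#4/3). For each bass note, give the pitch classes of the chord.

C#, E, A | D#, G#, B | E, G#, A#, C#

C# (6/3): C#, E, A.
D# (6/4): D#, G#, B.
E (6/#4/3): E, G#, A#, C#.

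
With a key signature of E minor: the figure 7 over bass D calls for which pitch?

C

Counting 6 letter steps above D lands on C; in E minor, that letter is C.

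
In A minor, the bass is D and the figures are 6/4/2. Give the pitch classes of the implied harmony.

A second above D in this key is E.
A fourth above D in this key is G.
A sixth above D in this key is B.
Together with the bass D, this spells E minor seventh in third inversion.

D, E, G, B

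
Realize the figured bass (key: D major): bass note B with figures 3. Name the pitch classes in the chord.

B, D, F#

The written figures 3 are shorthand for 5/3: the 5 is implied.
A third above B in this key is D.
A fifth above B in this key is F#.
Together with the bass B, this spells B minor in root position.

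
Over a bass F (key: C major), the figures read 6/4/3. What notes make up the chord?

A third above F in this key is A.
A fourth above F in this key is B.
A sixth above F in this key is D.
Together with the bass F, this spells B half-diminished seventh in second inversion.

F, A, B, D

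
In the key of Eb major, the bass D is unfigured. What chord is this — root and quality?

An unfigured bass indicates a triad in root position.
In root position the bass is the root, so the root is D.
The chord tones are D, F, Ab, giving D diminished.

D diminished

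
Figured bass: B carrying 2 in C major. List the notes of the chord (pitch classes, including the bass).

B, C, E, G

The written figures 2 are shorthand for 6/4/2: the 6/4 are implied.
A second above B in this key is C.
A fourth above B in this key is E.
A sixth above B in this key is G.
Together with the bass B, this spells C major seventh in third inversion.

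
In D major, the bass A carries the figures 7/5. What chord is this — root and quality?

A dominant seventh

The figures 7/5 indicate a seventh chord in root position.
In root position the bass is the root, so the root is A.
The chord tones are A, C#, E, G, giving A dominant seventh.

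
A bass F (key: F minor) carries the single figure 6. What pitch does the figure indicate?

Db

Counting 5 letter steps above F lands on D; in F minor, that letter is Db.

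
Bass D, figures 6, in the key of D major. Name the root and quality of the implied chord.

B minor

The figures 6 indicate a triad in first inversion.
In first inversion the root lies a sixth above the bass: a sixth above D in D major is B.
The chord tones are D, F#, B, giving B minor.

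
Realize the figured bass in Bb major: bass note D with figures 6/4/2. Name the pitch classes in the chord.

A second above D in this key is Eb.
A fourth above D in this key is G.
A sixth above D in this key is Bb.
Together with the bass D, this spells Eb major seventh in third inversion.

D, Eb, G, Bb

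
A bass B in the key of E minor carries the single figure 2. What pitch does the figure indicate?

C

Counting 1 letter step above B lands on C; in E minor, that letter is C.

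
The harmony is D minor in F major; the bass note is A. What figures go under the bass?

6/4

A is the fifth of D minor, so the chord is in second inversion.
A triad in second inversion is figured 6/4, conventionally abbreviated 6/4.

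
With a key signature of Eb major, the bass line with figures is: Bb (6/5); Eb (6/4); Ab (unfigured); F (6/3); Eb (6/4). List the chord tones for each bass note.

Bb, D, F, G | Eb, Ab, C | Ab, C, Eb | F, Ab, D | Eb, Ab, C

Bb (6/5/3): Bb, D, F, G.
Eb (6/4): Eb, Ab, C.
Ab (5/3): Ab, C, Eb.
F (6/3): F, Ab, D.
Eb (6/4): Eb, Ab, C.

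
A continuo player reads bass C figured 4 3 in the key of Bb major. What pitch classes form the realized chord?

The written figures 4 3 are shorthand for 6/4/3: the 6 is implied.
A third above C in this key is Eb.
A fourth above C in this key is F.
A sixth above C in this key is A.
Together with the bass C, this spells F dominant seventh in second inversion.

C, Eb, F, A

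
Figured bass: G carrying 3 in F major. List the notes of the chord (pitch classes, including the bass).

G, Bb, D

The written figures 3 are shorthand for 5/3: the 5 is implied.
A third above G in this key is Bb.
A fifth above G in this key is D.
Together with the bass G, this spells G minor in root position.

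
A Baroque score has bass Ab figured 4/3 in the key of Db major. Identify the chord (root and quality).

Db major seventh

The figures 4/3 indicate a seventh chord in second inversion.
In second inversion the root lies a fourth above the bass: a fourth above Ab in Db major is Db.
The chord tones are Ab, C, Db, F, giving Db major seventh.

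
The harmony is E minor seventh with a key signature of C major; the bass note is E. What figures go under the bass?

E is the root of E minor seventh, so the chord is in root position.
A seventh chord in root position is figured 7/5/3, conventionally abbreviated 7.

7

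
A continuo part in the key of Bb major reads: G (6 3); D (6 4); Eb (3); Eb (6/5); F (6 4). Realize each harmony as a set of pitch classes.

G, Bb, Eb | D, G, Bb | Eb, G, Bb | Eb, G, Bb, C | F, Bb, D

G (6/3): G, Bb, Eb.
D (6/4): D, G, Bb.
Eb (5/3): Eb, G, Bb.
Eb (6/5/3): Eb, G, Bb, C.
F (6/4): F, Bb, D.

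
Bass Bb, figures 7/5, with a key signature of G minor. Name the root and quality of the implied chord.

The figures 7/5 indicate a seventh chord in root position.
In root position the bass is the root, so the root is Bb.
The chord tones are Bb, D, F, A, giving Bb major seventh.

Bb major seventh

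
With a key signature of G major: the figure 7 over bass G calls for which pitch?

Counting 6 letter steps above G lands on F; in G major, that letter is F#.

F#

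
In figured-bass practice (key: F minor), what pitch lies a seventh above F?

Eb

Counting 6 letter steps above F lands on E; in F minor, that letter is Eb.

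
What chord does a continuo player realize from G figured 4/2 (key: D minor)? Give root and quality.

The figures 4/2 indicate a seventh chord in third inversion.
In third inversion the root lies a second above the bass: a second above G in D minor is A.
The chord tones are G, A, C, E, giving A minor seventh.

A minor seventh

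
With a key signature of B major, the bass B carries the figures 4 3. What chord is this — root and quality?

E major seventh

The figures 4 3 indicate a seventh chord in second inversion.
In second inversion the root lies a fourth above the bass: a fourth above B in B major is E.
The chord tones are B, D#, E, G#, giving E major seventh.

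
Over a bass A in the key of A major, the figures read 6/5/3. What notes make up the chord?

A third above A in this key is C#.
A fifth above A in this key is E.
A sixth above A in this key is F#.
Together with the bass A, this spells F# minor seventh in first inversion.

A, C#, E, F#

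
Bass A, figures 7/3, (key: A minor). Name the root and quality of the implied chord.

A minor seventh

The figures 7/3 indicate a seventh chord in root position.
In root position the bass is the root, so the root is A.
The chord tones are A, C, E, G, giving A minor seventh.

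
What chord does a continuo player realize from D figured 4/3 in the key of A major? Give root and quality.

G# half-diminished seventh

The figures 4/3 indicate a seventh chord in second inversion.
In second inversion the root lies a fourth above the bass: a fourth above D in A major is G#.
The chord tones are D, F#, G#, B, giving G# half-diminished seventh.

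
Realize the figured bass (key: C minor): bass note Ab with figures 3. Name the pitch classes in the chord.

The written figures 3 are shorthand for 5/3: the 5 is implied.
A third above Ab in this key is C.
A fifth above Ab in this key is Eb.
Together with the bass Ab, this spells Ab major in root position.

Ab, C, Eb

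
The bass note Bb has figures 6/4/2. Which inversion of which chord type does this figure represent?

seventh chord, third inversion

Intervals of 6/4/2 above the bass form a seventh chord; the bass is the seventh, so this is third inversion.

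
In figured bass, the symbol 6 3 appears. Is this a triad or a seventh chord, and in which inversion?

Intervals of 6/3 above the bass form a triad; the bass is the third, so this is first inversion.

triad, first inversion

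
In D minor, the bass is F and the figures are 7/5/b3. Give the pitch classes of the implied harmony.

F, Ab, C, E

A third above F in this key is A, lowered to Ab by the flat.
A fifth above F in this key is C.
A seventh above F in this key is E.
Together with the bass F, this spells F minor-major seventh in root position.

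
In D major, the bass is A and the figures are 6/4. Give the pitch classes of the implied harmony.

A fourth above A in this key is D.
A sixth above A in this key is F#.
Together with the bass A, this spells D major in second inversion.

A, D, F#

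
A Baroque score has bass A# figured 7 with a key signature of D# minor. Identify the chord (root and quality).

A# minor seventh

The figures 7 indicate a seventh chord in root position.
In root position the bass is the root, so the root is A#.
The chord tones are A#, C#, E#, G#, giving A# minor seventh.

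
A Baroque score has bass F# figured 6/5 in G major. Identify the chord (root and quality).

D dominant seventh

The figures 6/5 indicate a seventh chord in first inversion.
In first inversion the root lies a sixth above the bass: a sixth above F# in G major is D.
The chord tones are F#, A, C, D, giving D dominant seventh.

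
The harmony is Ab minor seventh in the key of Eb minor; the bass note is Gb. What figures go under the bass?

Gb is the seventh of Ab minor seventh, so the chord is in third inversion.
A seventh chord in third inversion is figured 6/4/2, conventionally abbreviated 4/2.

4/2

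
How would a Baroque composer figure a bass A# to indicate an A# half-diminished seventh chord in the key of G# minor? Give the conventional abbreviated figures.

A# is the root of A# half-diminished seventh, so the chord is in root position.
A seventh chord in root position is figured 7/5/3, conventionally abbreviated 7.

7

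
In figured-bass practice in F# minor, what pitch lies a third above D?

Counting 2 letter steps above D lands on F; in F# minor, that letter is F#.

F#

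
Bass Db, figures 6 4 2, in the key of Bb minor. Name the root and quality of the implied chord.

The figures 6 4 2 indicate a seventh chord in third inversion.
In third inversion the root lies a second above the bass: a second above Db in Bb minor is Eb.
The chord tones are Db, Eb, Gb, Bb, giving Eb minor seventh.

Eb minor seventh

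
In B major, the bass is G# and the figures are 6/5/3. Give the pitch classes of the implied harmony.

G#, B, D#, E

A third above G# in this key is B.
A fifth above G# in this key is D#.
A sixth above G# in this key is E.
Together with the bass G#, this spells E major seventh in first inversion.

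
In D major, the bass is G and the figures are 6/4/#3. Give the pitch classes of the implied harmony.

A third above G in this key is B, raised to B# by the sharp.
A fourth above G in this key is C#.
A sixth above G in this key is E.

G, B#, C#, E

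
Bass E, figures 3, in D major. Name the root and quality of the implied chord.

E minor

The figures 3 indicate a triad in root position.
In root position the bass is the root, so the root is E.
The chord tones are E, G, B, giving E minor.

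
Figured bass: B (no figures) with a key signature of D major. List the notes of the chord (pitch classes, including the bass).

B, D, F#

An unfigured bass implies 5/3.
A third above B in this key is D.
A fifth above B in this key is F#.
Together with the bass B, this spells B minor in root position.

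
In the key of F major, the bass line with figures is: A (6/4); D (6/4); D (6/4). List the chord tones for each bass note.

A (6/4): A, D, F.
D (6/4): D, G, Bb.
D (6/4): D, G, Bb.

A, D, F | D, G, Bb | D, G, Bb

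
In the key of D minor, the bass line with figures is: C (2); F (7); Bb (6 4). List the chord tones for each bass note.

C (6/4/2): C, D, F, A.
F (7/5/3): F, A, C, E.
Bb (6/4): Bb, E, G.

C, D, F, A | F, A, C, E | Bb, E, G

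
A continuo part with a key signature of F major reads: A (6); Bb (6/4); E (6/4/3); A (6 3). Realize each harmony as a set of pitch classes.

A, C, F | Bb, E, G | E, G, A, C | A, C, F

A (6/3): A, C, F.
Bb (6/4): Bb, E, G.
E (6/4/3): E, G, A, C.
A (6/3): A, C, F.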